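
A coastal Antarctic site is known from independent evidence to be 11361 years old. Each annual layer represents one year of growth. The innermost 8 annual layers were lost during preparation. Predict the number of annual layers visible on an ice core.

11353 annual layers

One annual layer per year gives 11361 annual layers over 11361 years.
Subtracting the 8 annual layers not captured gives 11361 − 8 = 11353 annual layers in the record.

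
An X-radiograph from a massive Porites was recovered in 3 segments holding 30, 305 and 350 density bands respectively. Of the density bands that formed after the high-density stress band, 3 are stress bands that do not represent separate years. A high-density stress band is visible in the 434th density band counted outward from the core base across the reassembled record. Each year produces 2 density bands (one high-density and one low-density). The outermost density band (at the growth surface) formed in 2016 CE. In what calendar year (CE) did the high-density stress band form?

1892 CE

Total density bands = 30 + 305 + 350 = 685.
685 − 434 = 251 density bands lie beyond the high-density stress band toward the growth surface.
251 − 3 false = 248 true density bands after the high-density stress band.
With 2 density bands per year, 248 / 2 = 124 years.
Counting back 124 years from 2016 CE places the high-density stress band in 2016 − 124 = 1892 CE.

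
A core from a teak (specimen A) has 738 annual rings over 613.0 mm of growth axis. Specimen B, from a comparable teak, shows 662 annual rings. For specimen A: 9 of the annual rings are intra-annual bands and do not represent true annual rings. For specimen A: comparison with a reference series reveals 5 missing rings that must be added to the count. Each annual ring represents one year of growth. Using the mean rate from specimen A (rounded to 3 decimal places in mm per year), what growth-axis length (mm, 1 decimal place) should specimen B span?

552.8 mm

Specimen A: after corrections the count is 738 − 9 + 5 = 734 annual rings.
A: 613.0 mm over 734 years gives 613.0 / 734 ≈ 0.835 mm per year.
For B, 0.835 mm/year × 662 years = 552.8 mm.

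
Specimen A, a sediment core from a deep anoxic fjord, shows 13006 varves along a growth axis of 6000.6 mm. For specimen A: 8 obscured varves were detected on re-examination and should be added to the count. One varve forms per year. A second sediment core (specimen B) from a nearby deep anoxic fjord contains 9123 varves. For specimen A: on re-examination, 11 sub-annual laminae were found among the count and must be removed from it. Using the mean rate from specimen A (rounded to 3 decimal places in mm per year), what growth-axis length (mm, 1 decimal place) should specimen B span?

Specimen A: correcting the raw count gives 13006 − 11 + 8 = 13003 true varves.
A: 6000.6 mm over 13003 years gives 6000.6 / 13003 ≈ 0.461 mm/yr.
Length of B = 0.461 × 9123 = 4205.7 mm.

4205.7 mm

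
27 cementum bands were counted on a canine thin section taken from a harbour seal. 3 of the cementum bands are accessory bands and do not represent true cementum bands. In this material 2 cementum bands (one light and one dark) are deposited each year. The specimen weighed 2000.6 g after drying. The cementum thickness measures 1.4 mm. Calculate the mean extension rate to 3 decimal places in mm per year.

Correcting the raw count gives 27 − 3 = 24 true cementum bands.
Dividing by 2 cementum bands per year: 24 / 2 = 12 years.
1.4 mm over 12 years gives 1.4 / 12 ≈ 0.117 mm per year.

0.117 mm per year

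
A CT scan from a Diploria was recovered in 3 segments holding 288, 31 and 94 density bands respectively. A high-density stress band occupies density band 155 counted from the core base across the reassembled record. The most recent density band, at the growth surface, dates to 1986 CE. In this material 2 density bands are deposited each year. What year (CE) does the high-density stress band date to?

1857 CE

Total density bands = 288 + 31 + 94 = 413.
Between density band 155 and the growth surface there are 413 − 155 = 258 density bands.
With 2 density bands per year, 258 / 2 = 129 years.
1986 − 129 = 1857 CE.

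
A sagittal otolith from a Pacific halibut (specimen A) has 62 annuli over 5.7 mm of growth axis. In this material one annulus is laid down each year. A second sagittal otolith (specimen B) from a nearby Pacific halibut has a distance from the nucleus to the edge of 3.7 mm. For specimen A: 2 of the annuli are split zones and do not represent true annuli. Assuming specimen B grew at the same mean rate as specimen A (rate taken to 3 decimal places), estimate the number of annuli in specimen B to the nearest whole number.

Specimen A: after corrections the count is 62 − 2 = 60 annuli.
A: Mean rate = 5.7 mm / 60 years ≈ 0.095 mm per year.
For B, 3.7 / 0.095 = 38.95 years ≈ 39 annuli.

39 annuli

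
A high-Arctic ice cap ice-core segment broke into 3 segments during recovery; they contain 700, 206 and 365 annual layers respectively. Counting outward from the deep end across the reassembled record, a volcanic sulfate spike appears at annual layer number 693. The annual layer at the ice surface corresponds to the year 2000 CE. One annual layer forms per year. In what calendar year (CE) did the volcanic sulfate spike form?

Total annual layers = 700 + 206 + 365 = 1271.
The volcanic sulfate spike sits at annual layer 693 from the deep end, so 1271 − 693 = 578 annual layers formed after it.
The annual layer at the ice surface is 2000 CE, so the volcanic sulfate spike dates to 2000 − 578 = 1422 CE.

1422 CE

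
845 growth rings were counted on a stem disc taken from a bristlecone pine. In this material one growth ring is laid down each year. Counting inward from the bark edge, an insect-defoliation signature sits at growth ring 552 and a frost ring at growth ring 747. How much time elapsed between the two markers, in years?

195 years

The two markers are separated by 747 − 552 = 195 growth rings.
That is 195 years at one growth ring per year.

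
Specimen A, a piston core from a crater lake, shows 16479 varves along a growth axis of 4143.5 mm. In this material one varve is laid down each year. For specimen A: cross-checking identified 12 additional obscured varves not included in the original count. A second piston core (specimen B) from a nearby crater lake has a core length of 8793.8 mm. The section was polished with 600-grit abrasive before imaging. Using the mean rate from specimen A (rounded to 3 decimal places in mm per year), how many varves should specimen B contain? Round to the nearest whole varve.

Specimen A: correcting the raw count gives 16479 + 12 = 16491 true varves.
A: Extension rate ≈ 4143.5 / 16491 = 0.251 mm/yr.
B spans 8793.8 / 0.251 = 35035.06 years ≈ 35035 varves.

35035 varves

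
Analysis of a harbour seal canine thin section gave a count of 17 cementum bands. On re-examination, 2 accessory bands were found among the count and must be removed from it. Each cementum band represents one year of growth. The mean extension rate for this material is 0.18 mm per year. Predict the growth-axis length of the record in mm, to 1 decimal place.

After corrections the count is 17 − 2 = 15 cementum bands.
15 years at 0.18 mm/year gives 0.18 × 15 = 2.7 mm.

2.7 mm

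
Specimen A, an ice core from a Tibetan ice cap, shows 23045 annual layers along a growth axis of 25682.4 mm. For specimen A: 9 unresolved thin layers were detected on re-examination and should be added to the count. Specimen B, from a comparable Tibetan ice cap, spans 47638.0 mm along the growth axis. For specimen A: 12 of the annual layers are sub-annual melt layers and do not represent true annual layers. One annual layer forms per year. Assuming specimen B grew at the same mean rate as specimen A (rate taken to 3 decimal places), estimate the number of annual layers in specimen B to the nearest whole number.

42725 annual layers

Specimen A: true annual layer count = 23045 − 12 + 9 = 23042.
A: 25682.4 mm over 23042 years gives 25682.4 / 23042 ≈ 1.115 mm/yr.
Specimen B: 47638.0 mm / 1.115 mm per year = 42724.66 years ≈ 42725 annual layers.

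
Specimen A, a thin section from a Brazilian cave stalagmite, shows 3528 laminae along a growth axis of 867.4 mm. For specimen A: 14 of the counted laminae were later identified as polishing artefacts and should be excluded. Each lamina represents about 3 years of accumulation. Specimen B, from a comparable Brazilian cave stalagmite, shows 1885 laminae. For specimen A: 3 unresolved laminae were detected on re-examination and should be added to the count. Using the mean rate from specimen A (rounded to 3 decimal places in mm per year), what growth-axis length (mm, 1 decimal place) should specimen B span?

Specimen A: true lamina count = 3528 − 14 + 3 = 3517.
Specimen A: multiplying by 3 years per lamina: 3517 × 3 = 10551 years.
A: Extension rate ≈ 867.4 / 10551 = 0.082 mm/yr.
Specimen B: multiplying by 3 years per lamina: 1885 × 3 = 5655 years. Length of B = 0.082 × 5655 = 463.7 mm.

463.7 mm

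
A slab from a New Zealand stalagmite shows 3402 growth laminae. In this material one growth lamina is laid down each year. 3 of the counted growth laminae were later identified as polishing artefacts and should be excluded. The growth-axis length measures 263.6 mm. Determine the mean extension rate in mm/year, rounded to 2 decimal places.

True growth lamina count = 3402 − 3 = 3399.
263.6 mm over 3399 years gives 263.6 / 3399 ≈ 0.08 mm/year.

0.08 mm/year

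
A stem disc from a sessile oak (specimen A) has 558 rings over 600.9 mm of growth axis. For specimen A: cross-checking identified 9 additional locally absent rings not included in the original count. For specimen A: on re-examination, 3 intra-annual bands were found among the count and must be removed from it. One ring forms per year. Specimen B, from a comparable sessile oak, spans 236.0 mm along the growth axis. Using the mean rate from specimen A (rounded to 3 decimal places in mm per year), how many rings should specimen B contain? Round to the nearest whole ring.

222 rings

Specimen A: correcting the raw count gives 558 − 3 + 9 = 564 true rings.
A: Mean rate = 600.9 mm / 564 years ≈ 1.065 mm/yr.
For B, 236.0 / 1.065 = 221.60 years ≈ 222 rings.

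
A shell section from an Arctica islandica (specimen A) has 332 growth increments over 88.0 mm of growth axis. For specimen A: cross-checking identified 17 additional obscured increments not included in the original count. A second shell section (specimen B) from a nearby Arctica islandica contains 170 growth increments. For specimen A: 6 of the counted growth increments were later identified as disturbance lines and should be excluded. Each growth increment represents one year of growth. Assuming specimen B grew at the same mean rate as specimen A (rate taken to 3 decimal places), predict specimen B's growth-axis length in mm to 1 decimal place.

Specimen A: adjusted count: 332 − 6 + 17 = 343 growth increments.
A: Extension rate ≈ 88.0 / 343 = 0.257 mm/year.
Length of B = 0.257 × 170 = 43.7 mm.

43.7 mm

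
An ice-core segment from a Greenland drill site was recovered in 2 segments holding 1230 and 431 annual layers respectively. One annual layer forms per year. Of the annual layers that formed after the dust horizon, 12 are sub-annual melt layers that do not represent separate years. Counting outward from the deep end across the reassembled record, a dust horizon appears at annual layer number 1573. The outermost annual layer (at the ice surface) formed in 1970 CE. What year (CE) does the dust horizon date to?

Total annual layers = 1230 + 431 = 1661.
Between annual layer 1573 and the ice surface there are 1661 − 1573 = 88 annual layers.
Excluding 12 false annual layers: 88 − 12 = 76.
The annual layer at the ice surface is 1970 CE, so the dust horizon dates to 1970 − 76 = 1894 CE.

1894 CE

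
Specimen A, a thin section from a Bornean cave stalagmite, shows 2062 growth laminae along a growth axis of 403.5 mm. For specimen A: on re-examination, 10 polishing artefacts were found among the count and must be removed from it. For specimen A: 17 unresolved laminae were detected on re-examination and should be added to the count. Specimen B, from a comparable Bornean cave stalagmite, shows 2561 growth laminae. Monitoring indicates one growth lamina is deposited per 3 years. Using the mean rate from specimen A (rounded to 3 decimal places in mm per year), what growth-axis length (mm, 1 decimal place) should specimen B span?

Specimen A: adjusted count: 2062 − 10 + 17 = 2069 growth laminae.
Specimen A: 2069 growth laminae at 3 years each span 2069 × 3 = 6207 years.
A: Mean rate = 403.5 mm / 6207 years ≈ 0.065 mm per year.
Specimen B: multiplying by 3 years per growth lamina: 2561 × 3 = 7683 years. Length of B = 0.065 × 7683 = 499.4 mm.

499.4 mm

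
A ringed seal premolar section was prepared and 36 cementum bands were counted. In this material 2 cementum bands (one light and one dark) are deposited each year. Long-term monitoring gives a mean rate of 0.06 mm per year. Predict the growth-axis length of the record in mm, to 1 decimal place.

With 2 cementum bands per year, 36 / 2 = 18 years.
Length ≈ 0.06 × 18 = 1.1 mm.

1.1 mm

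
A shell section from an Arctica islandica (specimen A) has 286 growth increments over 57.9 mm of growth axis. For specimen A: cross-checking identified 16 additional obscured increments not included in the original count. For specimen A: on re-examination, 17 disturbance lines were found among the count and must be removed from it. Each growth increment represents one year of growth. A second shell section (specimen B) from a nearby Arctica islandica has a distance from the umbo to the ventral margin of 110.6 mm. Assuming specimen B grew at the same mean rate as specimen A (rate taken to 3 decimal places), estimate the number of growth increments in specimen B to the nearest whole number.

Specimen A: after corrections the count is 286 − 17 + 16 = 285 growth increments.
A: 57.9 mm over 285 years gives 57.9 / 285 ≈ 0.203 mm per year.
Specimen B: 110.6 mm / 0.203 mm per year = 544.83 years ≈ 545 growth increments.

545 growth increments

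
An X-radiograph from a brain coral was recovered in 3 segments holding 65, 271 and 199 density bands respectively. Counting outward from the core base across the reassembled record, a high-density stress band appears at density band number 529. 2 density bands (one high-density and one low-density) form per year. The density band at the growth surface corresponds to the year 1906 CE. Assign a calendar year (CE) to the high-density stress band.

Total density bands = 65 + 271 + 199 = 535.
The high-density stress band sits at density band 529 from the core base, so 535 − 529 = 6 density bands formed after it.
6 density bands at 2 per year is 6 / 2 = 3 years.
1906 − 3 = 1903 CE.

1903 CE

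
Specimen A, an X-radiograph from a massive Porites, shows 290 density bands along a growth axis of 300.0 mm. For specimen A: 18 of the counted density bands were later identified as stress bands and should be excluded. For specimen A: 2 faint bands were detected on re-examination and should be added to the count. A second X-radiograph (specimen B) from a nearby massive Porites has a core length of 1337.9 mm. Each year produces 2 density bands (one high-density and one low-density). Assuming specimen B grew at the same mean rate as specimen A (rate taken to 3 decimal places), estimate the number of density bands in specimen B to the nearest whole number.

Specimen A: correcting the raw count gives 290 − 18 + 2 = 274 true density bands.
Specimen A: with 2 density bands per year, 274 / 2 = 137 years.
A: 300.0 mm over 137 years gives 300.0 / 137 ≈ 2.190 mm/year.
Specimen B: 1337.9 mm / 2.190 mm per year = 610.91 years; at 2 density bands per year that is 610.91 × 2 ≈ 1222 density bands.

1222 density bands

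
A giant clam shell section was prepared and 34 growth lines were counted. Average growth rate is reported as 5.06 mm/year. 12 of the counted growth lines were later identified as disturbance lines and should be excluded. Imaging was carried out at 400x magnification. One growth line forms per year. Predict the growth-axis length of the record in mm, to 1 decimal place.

111.3 mm

Correcting the raw count gives 34 − 12 = 22 true growth lines.
Predicted length = 5.06 mm/year × 22 years = 111.3 mm.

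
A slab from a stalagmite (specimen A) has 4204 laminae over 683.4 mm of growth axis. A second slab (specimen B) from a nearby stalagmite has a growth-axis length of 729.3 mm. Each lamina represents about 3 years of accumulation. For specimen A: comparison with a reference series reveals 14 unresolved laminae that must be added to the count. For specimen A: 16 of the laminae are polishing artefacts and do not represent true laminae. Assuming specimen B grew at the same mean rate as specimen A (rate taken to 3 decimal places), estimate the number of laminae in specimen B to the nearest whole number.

Specimen A: correcting the raw count gives 4204 − 16 + 14 = 4202 true laminae.
Specimen A: 4202 laminae at 3 years each span 4202 × 3 = 12606 years.
A: Mean rate = 683.4 mm / 12606 years ≈ 0.054 mm/year.
For B, 729.3 / 0.054 = 13505.56 years; at 3 years per lamina that is 13505.56 / 3 ≈ 4502 laminae.

4502 laminae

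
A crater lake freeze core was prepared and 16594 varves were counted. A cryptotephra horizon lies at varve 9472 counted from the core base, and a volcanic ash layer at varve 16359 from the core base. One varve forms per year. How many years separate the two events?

Separation: 16359 − 9472 = 6887 varves.
That is 6887 years at one varve per year.

6887 years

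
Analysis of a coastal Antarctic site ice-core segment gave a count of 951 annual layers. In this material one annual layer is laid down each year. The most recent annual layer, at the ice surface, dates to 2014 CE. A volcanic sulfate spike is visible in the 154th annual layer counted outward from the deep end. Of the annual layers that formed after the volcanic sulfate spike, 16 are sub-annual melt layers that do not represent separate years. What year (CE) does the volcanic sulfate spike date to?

1233 CE

The volcanic sulfate spike sits at annual layer 154 from the deep end, so 951 − 154 = 797 annual layers formed after it.
Removing the 16 false annual layers leaves 797 − 16 = 781 true annual layers beyond the volcanic sulfate spike.
2014 − 781 = 1233 CE.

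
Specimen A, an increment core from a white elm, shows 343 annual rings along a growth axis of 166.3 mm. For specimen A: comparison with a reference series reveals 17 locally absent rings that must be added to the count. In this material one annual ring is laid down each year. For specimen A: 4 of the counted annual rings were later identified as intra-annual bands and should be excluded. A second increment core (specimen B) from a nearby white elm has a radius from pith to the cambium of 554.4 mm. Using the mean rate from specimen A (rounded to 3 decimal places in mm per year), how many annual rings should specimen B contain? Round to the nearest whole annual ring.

Specimen A: after corrections the count is 343 − 4 + 17 = 356 annual rings.
A: 166.3 mm over 356 years gives 166.3 / 356 ≈ 0.467 mm/year.
B spans 554.4 / 0.467 = 1187.15 years ≈ 1187 annual rings.

1187 annual rings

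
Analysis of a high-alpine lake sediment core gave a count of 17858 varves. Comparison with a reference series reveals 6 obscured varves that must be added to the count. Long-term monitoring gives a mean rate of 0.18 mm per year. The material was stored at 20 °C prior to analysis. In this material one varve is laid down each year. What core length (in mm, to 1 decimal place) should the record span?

Correcting the raw count gives 17858 + 6 = 17864 true varves.
17864 years at 0.18 mm/year gives 0.18 × 17864 = 3215.5 mm.

3215.5 mm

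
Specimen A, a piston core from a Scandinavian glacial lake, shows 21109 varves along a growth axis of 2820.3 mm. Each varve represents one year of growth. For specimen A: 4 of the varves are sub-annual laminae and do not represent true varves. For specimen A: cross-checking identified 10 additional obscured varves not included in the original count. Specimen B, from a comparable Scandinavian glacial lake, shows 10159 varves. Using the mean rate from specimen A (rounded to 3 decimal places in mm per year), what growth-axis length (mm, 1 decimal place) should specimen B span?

Specimen A: true varve count = 21109 − 4 + 10 = 21115.
A: Extension rate ≈ 2820.3 / 21115 = 0.134 mm/yr.
B's length ≈ 0.134 × 10159 = 1361.3 mm.

1361.3 mm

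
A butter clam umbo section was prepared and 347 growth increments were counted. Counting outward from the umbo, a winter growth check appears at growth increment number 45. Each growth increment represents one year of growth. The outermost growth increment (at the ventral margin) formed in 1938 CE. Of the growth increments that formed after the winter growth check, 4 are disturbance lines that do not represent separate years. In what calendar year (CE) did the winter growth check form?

The winter growth check sits at growth increment 45 from the umbo, so 347 − 45 = 302 growth increments formed after it.
302 − 4 false = 298 true growth increments after the winter growth check.
The growth increment at the ventral margin is 1938 CE, so the winter growth check dates to 1938 − 298 = 1640 CE.

1640 CE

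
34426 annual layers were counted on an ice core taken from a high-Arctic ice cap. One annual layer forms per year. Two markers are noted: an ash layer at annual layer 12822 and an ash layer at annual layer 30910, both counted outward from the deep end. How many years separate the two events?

The two markers are separated by 30910 − 12822 = 18088 annual layers.
One annual layer per year makes the interval 18088 years.

18088 years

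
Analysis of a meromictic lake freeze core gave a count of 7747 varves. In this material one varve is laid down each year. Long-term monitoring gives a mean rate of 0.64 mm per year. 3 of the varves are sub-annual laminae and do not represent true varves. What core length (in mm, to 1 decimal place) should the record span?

Adjusted count: 7747 − 3 = 7744 varves.
Predicted length = 0.64 mm/year × 7744 years = 4956.2 mm.

4956.2 mm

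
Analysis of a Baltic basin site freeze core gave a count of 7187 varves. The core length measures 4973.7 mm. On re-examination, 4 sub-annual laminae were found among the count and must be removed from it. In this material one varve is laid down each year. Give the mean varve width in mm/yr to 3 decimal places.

Adjusted count: 7187 − 4 = 7183 varves.
Extension rate ≈ 4973.7 / 7183 = 0.692 mm/yr.

0.692 mm/yr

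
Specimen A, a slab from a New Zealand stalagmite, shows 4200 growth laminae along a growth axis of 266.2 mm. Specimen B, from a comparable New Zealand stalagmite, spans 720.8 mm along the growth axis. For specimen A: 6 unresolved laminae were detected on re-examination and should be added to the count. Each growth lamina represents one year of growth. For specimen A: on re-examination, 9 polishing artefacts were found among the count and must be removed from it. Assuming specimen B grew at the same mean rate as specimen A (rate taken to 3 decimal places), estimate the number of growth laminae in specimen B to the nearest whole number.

Specimen A: adjusted count: 4200 − 9 + 6 = 4197 growth laminae.
A: 266.2 mm over 4197 years gives 266.2 / 4197 ≈ 0.063 mm per year.
Specimen B: 720.8 mm / 0.063 mm per year = 11441.27 years ≈ 11441 growth laminae.

11441 growth laminae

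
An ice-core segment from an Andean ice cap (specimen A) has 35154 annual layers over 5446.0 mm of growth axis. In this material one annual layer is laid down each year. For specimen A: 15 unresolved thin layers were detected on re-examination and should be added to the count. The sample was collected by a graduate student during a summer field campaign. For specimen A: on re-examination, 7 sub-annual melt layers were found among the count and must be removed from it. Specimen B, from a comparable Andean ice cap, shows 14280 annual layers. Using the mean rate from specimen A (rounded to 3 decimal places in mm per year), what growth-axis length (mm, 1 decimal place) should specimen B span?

2213.4 mm

Specimen A: correcting the raw count gives 35154 − 7 + 15 = 35162 true annual layers.
A: Mean rate = 5446.0 mm / 35162 years ≈ 0.155 mm/year.
Length of B = 0.155 × 14280 = 2213.4 mm.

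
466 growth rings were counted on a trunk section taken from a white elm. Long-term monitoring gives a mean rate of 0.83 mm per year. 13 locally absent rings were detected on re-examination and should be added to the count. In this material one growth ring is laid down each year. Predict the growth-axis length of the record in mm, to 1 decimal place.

397.6 mm

Adjusted count: 466 + 13 = 479 growth rings.
Length ≈ 0.83 × 479 = 397.6 mm.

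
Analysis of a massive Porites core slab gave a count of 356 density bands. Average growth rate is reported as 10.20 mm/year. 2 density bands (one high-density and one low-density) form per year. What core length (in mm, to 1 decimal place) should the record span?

356 density bands at 2 per year is 356 / 2 = 178 years.
Length ≈ 10.20 × 178 = 1815.6 mm.

1815.6 mm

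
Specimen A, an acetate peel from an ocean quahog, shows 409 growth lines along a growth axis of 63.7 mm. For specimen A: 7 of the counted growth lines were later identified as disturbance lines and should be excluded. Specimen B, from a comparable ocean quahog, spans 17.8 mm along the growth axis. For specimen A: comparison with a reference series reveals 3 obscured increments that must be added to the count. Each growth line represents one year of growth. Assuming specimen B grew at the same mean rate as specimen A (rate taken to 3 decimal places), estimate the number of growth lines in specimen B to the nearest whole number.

Specimen A: true growth line count = 409 − 7 + 3 = 405.
A: Extension rate ≈ 63.7 / 405 = 0.157 mm/yr.
For B, 17.8 / 0.157 = 113.38 years ≈ 113 growth lines.

113 growth lines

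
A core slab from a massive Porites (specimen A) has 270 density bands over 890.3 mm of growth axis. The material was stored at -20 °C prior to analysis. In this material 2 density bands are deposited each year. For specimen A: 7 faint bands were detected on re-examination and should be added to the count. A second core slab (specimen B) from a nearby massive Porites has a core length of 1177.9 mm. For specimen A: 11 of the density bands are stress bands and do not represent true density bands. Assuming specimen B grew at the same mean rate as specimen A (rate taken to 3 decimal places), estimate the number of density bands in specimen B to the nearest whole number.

352 density bands

Specimen A: after corrections the count is 270 − 11 + 7 = 266 density bands.
Specimen A: with 2 density bands per year, 266 / 2 = 133 years.
A: Mean rate = 890.3 mm / 133 years ≈ 6.694 mm/year.
For B, 1177.9 / 6.694 = 175.96 years; at 2 density bands per year that is 175.96 × 2 ≈ 352 density bands.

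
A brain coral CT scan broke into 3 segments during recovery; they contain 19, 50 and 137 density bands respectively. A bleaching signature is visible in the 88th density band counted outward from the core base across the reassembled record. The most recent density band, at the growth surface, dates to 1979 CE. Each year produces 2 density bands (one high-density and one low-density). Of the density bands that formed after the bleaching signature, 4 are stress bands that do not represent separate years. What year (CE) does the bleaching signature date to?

Total density bands = 19 + 50 + 137 = 206.
206 − 88 = 118 density bands lie beyond the bleaching signature toward the growth surface.
Excluding 4 false density bands: 118 − 4 = 114.
With 2 density bands per year, 114 / 2 = 57 years.
The density band at the growth surface is 1979 CE, so the bleaching signature dates to 1979 − 57 = 1922 CE.

1922 CE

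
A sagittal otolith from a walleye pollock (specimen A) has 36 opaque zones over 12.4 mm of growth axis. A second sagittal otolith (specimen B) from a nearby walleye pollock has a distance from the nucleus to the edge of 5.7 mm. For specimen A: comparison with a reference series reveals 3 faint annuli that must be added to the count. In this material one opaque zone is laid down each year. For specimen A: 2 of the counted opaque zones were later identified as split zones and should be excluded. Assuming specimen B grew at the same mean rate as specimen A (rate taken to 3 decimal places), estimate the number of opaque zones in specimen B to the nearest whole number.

Specimen A: adjusted count: 36 − 2 + 3 = 37 opaque zones.
A: Extension rate ≈ 12.4 / 37 = 0.335 mm per year.
For B, 5.7 / 0.335 = 17.01 years ≈ 17 opaque zones.

17 opaque zones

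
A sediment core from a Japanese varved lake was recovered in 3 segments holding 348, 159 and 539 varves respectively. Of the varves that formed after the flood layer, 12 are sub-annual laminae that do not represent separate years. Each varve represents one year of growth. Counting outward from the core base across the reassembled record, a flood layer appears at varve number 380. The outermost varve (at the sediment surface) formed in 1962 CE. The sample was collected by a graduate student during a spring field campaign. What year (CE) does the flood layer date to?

Total varves = 348 + 159 + 539 = 1046.
The flood layer sits at varve 380 from the core base, so 1046 − 380 = 666 varves formed after it.
Excluding 12 false varves: 666 − 12 = 654.
The varve at the sediment surface is 1962 CE, so the flood layer dates to 1962 − 654 = 1308 CE.

1308 CE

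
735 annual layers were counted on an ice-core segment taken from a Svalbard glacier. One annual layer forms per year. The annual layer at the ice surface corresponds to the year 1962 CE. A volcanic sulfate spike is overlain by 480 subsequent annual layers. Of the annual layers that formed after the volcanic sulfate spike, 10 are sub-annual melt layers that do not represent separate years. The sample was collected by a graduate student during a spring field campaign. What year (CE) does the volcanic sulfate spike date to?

1492 CE

There are 480 annual layers younger than the volcanic sulfate spike.
Removing the 10 false annual layers leaves 480 − 10 = 470 true annual layers beyond the volcanic sulfate spike.
Counting back 470 years from 1962 CE places the volcanic sulfate spike in 1962 − 470 = 1492 CE.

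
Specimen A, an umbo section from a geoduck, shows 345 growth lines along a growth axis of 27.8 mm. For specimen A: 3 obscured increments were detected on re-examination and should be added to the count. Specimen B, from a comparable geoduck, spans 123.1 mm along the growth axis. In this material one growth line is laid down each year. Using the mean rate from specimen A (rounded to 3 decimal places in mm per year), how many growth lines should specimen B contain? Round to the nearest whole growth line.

1539 growth lines

Specimen A: correcting the raw count gives 345 + 3 = 348 true growth lines.
A: Extension rate ≈ 27.8 / 348 = 0.080 mm/year.
For B, 123.1 / 0.080 = 1538.75 years ≈ 1539 growth lines.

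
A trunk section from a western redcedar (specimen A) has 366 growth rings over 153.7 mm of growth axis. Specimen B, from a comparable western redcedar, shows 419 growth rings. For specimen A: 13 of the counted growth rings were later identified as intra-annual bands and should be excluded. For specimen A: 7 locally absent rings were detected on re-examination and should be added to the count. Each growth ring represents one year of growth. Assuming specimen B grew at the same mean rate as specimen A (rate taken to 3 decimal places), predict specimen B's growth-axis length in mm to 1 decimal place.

178.9 mm

Specimen A: correcting the raw count gives 366 − 13 + 7 = 360 true growth rings.
A: 153.7 mm over 360 years gives 153.7 / 360 ≈ 0.427 mm/yr.
Length of B = 0.427 × 419 = 178.9 mm.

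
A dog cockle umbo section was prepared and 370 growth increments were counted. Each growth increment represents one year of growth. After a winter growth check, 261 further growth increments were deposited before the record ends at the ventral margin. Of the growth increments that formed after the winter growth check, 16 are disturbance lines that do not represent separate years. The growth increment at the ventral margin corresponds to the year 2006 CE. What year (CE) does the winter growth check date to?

261 growth increments post-date the winter growth check.
261 − 16 false = 245 true growth increments after the winter growth check.
Counting back 245 years from 2006 CE places the winter growth check in 2006 − 245 = 1761 CE.

1761 CE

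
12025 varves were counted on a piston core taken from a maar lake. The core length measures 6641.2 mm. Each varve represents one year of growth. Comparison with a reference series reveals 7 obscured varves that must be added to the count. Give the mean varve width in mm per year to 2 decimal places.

0.55 mm per year

After corrections the count is 12025 + 7 = 12032 varves.
6641.2 mm over 12032 years gives 6641.2 / 12032 ≈ 0.55 mm per year.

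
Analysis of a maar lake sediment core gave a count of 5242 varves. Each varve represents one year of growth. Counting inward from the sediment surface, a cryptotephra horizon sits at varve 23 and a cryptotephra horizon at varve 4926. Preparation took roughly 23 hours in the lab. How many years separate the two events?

Separation: 4926 − 23 = 4903 varves.
That is 4903 years at one varve per year.

4903 yr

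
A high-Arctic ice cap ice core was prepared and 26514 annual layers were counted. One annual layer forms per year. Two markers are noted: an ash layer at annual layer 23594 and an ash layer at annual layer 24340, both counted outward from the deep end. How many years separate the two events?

Separation: 24340 − 23594 = 746 annual layers.
One annual layer per year makes the interval 746 years.

746 years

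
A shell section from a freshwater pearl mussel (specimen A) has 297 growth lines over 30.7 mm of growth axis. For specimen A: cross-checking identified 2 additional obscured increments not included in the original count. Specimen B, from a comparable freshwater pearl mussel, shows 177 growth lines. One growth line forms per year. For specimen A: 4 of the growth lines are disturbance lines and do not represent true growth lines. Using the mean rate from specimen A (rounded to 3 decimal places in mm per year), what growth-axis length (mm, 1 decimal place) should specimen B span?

Specimen A: correcting the raw count gives 297 − 4 + 2 = 295 true growth lines.
A: 30.7 mm over 295 years gives 30.7 / 295 ≈ 0.104 mm/yr.
For B, 0.104 mm/year × 177 years = 18.4 mm.

18.4 mm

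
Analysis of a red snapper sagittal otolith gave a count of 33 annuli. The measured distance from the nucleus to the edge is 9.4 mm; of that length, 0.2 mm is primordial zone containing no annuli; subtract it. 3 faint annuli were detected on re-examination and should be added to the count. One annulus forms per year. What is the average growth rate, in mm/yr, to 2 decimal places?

After corrections the count is 33 + 3 = 36 annuli.
Removing the 0.2 mm offcut leaves 9.4 − 0.2 = 9.2 mm.
9.2 mm over 36 years gives 9.2 / 36 ≈ 0.26 mm/yr.

0.26 mm/yr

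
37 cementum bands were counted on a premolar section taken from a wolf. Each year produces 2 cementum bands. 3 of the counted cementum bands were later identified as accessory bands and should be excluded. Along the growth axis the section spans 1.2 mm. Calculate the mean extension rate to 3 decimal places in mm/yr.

Correcting the raw count gives 37 − 3 = 34 true cementum bands.
With 2 cementum bands per year, 34 / 2 = 17 years.
Mean rate = 1.2 mm / 17 years ≈ 0.071 mm/yr.

0.071 mm/yr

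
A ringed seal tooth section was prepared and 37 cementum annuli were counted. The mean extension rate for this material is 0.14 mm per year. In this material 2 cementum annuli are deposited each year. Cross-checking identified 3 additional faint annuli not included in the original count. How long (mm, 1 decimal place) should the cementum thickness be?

Correcting the raw count gives 37 + 3 = 40 true cementum annuli.
Dividing by 2 cementum annuli per year: 40 / 2 = 20 years.
Predicted length = 0.14 mm/year × 20 years = 2.8 mm.

2.8 mm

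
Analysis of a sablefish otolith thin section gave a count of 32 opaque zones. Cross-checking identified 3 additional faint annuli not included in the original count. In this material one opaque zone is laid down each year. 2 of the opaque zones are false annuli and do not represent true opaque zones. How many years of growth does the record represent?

33 yr

Adjusted count: 32 − 2 + 3 = 33 opaque zones.
At one opaque zone per year, that is 33 years.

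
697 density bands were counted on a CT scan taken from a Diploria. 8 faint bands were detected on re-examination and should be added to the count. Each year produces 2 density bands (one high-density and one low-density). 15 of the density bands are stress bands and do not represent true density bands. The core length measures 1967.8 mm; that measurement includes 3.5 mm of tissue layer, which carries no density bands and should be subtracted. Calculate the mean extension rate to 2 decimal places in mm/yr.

5.69 mm/yr

True density band count = 697 − 15 + 8 = 690.
With 2 density bands per year, 690 / 2 = 345 years.
Removing the 3.5 mm offcut leaves 1967.8 − 3.5 = 1964.3 mm.
Mean rate = 1964.3 mm / 345 years ≈ 5.69 mm/yr.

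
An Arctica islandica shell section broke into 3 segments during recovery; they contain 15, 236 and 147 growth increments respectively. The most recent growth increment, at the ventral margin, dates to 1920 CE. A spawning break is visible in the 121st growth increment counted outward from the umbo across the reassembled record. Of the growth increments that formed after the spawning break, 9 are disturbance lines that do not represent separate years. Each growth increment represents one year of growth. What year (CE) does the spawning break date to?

Total growth increments = 15 + 236 + 147 = 398.
398 − 121 = 277 growth increments lie beyond the spawning break toward the ventral margin.
Excluding 9 false growth increments: 277 − 9 = 268.
The growth increment at the ventral margin is 1920 CE, so the spawning break dates to 1920 − 268 = 1652 CE.

1652 CE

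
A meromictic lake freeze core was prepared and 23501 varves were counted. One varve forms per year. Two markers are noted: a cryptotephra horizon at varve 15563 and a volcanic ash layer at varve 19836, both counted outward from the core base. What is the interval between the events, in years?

The two markers are separated by 19836 − 15563 = 4273 varves.
One varve per year makes the interval 4273 years.

4273 yr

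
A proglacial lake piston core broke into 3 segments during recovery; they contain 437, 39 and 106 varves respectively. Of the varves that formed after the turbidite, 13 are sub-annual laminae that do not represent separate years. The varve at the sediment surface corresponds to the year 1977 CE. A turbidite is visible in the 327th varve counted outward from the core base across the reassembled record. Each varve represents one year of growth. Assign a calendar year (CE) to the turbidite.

Total varves = 437 + 39 + 106 = 582.
The turbidite sits at varve 327 from the core base, so 582 − 327 = 255 varves formed after it.
Excluding 13 false varves: 255 − 13 = 242.
Counting back 242 years from 1977 CE places the turbidite in 1977 − 242 = 1735 CE.

1735 CE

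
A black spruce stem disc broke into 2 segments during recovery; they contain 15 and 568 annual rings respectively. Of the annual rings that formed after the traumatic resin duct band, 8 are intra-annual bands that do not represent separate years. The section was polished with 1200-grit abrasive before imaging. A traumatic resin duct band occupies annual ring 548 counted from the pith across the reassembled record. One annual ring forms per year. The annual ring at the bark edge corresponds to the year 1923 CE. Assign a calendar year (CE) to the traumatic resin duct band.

1896 CE

Total annual rings = 15 + 568 = 583.
Between annual ring 548 and the bark edge there are 583 − 548 = 35 annual rings.
Excluding 8 false annual rings: 35 − 8 = 27.
Counting back 27 years from 1923 CE places the traumatic resin duct band in 1923 − 27 = 1896 CE.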